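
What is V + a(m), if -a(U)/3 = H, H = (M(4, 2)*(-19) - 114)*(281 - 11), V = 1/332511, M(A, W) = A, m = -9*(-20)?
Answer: 51173442901/332511 ≈ 1.5390e+5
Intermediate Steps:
m = 180
V = 1/332511 ≈ 3.0074e-6
H = -51300 (H = (4*(-19) - 114)*(281 - 11) = (-76 - 114)*270 = -190*270 = -51300)
a(U) = 153900 (a(U) = -3*(-51300) = 153900)
V + a(m) = 1/332511 + 153900 = 51173442901/332511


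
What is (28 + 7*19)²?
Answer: 25921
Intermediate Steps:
(28 + 7*19)² = (28 + 133)² = 161² = 25921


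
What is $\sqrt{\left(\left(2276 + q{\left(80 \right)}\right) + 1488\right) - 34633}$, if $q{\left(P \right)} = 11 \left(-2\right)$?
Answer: $i \sqrt{30891} \approx 175.76 i$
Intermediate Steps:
$q{\left(P \right)} = -22$
$\sqrt{\left(\left(2276 + q{\left(80 \right)}\right) + 1488\right) - 34633} = \sqrt{\left(\left(2276 - 22\right) + 1488\right) - 34633} = \sqrt{\left(2254 + 1488\right) - 34633} = \sqrt{3742 - 34633} = \sqrt{-30891} = i \sqrt{30891}$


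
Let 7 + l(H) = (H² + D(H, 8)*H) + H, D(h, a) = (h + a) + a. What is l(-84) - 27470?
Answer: -14793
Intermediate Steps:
D(h, a) = h + 2*a (D(h, a) = (a + h) + a = h + 2*a)
l(H) = -7 + H + H² + H*(16 + H) (l(H) = -7 + ((H² + (H + 2*8)*H) + H) = -7 + ((H² + (H + 16)*H) + H) = -7 + ((H² + (16 + H)*H) + H) = -7 + ((H² + H*(16 + H)) + H) = -7 + (H + H² + H*(16 + H)) = -7 + H + H² + H*(16 + H))
l(-84) - 27470 = (-7 + 2*(-84)² + 17*(-84)) - 27470 = (-7 + 2*7056 - 1428) - 27470 = (-7 + 14112 - 1428) - 27470 = 12677 - 27470 = -14793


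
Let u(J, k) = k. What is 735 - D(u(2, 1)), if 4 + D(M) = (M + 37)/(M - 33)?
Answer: 11843/16 ≈ 740.19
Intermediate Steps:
D(M) = -4 + (37 + M)/(-33 + M) (D(M) = -4 + (M + 37)/(M - 33) = -4 + (37 + M)/(-33 + M))
735 - D(u(2, 1)) = 735 - (169 - 3*1)/(-33 + 1) = 735 - (169 - 3)/(-32) = 735 - (-1)*166/32 = 735 - 1*(-83/16) = 735 + 83/16 = 11843/16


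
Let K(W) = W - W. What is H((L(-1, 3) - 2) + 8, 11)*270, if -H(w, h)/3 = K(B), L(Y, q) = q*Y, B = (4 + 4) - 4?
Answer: 0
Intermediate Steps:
B = 4 (B = 8 - 4 = 4)
K(W) = 0
L(Y, q) = Y*q
H(w, h) = 0 (H(w, h) = -3*0 = 0)
H((L(-1, 3) - 2) + 8, 11)*270 = 0*270 = 0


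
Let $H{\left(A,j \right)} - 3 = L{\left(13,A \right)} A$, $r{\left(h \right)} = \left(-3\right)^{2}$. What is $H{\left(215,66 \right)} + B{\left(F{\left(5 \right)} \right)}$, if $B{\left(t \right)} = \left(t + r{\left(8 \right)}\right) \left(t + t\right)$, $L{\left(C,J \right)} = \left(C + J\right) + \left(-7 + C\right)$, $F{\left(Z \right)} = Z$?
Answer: $50453$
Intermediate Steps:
$r{\left(h \right)} = 9$
$L{\left(C,J \right)} = -7 + J + 2 C$
$B{\left(t \right)} = 2 t \left(9 + t\right)$ ($B{\left(t \right)} = \left(t + 9\right) \left(t + t\right) = \left(9 + t\right) 2 t = 2 t \left(9 + t\right)$)
$H{\left(A,j \right)} = 3 + A \left(19 + A\right)$ ($H{\left(A,j \right)} = 3 + \left(-7 + A + 2 \cdot 13\right) A = 3 + \left(-7 + A + 26\right) A = 3 + \left(19 + A\right) A = 3 + A \left(19 + A\right)$)
$H{\left(215,66 \right)} + B{\left(F{\left(5 \right)} \right)} = \left(3 + 215 \left(19 + 215\right)\right) + 2 \cdot 5 \left(9 + 5\right) = \left(3 + 215 \cdot 234\right) + 2 \cdot 5 \cdot 14 = \left(3 + 50310\right) + 140 = 50313 + 140 = 50453$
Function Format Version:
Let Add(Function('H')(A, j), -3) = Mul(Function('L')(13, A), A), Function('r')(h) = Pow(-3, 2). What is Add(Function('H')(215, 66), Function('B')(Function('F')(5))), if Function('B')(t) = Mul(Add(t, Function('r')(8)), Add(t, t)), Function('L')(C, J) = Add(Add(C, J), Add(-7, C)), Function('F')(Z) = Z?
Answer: 50453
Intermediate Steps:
Function('r')(h) = 9
Function('L')(C, J) = Add(-7, J, Mul(2, C))
Function('B')(t) = Mul(2, t, Add(9, t)) (Function('B')(t) = Mul(Add(t, 9), Add(t, t)) = Mul(Add(9, t), Mul(2, t)) = Mul(2, t, Add(9, t)))
Function('H')(A, j) = Add(3, Mul(A, Add(19, A))) (Function('H')(A, j) = Add(3, Mul(Add(-7, A, Mul(2, 13)), A)) = Add(3, Mul(Add(-7, A, 26), A)) = Add(3, Mul(Add(19, A), A)) = Add(3, Mul(A, Add(19, A))))
Add(Function('H')(215, 66), Function('B')(Function('F')(5))) = Add(Add(3, Mul(215, Add(19, 215))), Mul(2, 5, Add(9, 5))) = Add(Add(3, Mul(215, 234)), Mul(2, 5, 14)) = Add(Add(3, 50310), 140) = Add(50313, 140) = 50453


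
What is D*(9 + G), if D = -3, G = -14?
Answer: 15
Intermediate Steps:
D*(9 + G) = -3*(9 - 14) = -3*(-5) = 15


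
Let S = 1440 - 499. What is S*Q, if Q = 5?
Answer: 4705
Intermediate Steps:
S = 941
S*Q = 941*5 = 4705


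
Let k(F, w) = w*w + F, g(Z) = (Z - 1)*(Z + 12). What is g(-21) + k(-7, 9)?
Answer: 272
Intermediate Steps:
g(Z) = (-1 + Z)*(12 + Z)
k(F, w) = F + w² (k(F, w) = w² + F = F + w²)
g(-21) + k(-7, 9) = (-12 + (-21)² + 11*(-21)) + (-7 + 9²) = (-12 + 441 - 231) + (-7 + 81) = 198 + 74 = 272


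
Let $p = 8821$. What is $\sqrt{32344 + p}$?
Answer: $\sqrt{41165} \approx 202.89$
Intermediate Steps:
$\sqrt{32344 + p} = \sqrt{32344 + 8821} = \sqrt{41165}$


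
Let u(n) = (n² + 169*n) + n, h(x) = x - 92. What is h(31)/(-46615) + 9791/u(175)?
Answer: 92018068/562876125 ≈ 0.16348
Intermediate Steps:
h(x) = -92 + x
u(n) = n² + 170*n
h(31)/(-46615) + 9791/u(175) = (-92 + 31)/(-46615) + 9791/((175*(170 + 175))) = -61*(-1/46615) + 9791/((175*345)) = 61/46615 + 9791/60375 = 92018068/562876125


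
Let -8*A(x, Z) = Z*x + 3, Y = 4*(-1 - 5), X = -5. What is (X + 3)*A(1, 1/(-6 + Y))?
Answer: 89/120 ≈ 0.74167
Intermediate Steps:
Y = -24 (Y = 4*(-6) = -24)
A(x, Z) = -3/8 - Z*x/8 (A(x, Z) = -(Z*x + 3)/8 = -(3 + Z*x)/8 = -3/8 - Z*x/8)
(X + 3)*A(1, 1/(-6 + Y)) = (-5 + 3)*(-3/8 - 1/8*1/(-6 - 24)) = -2*(-3/8 - 1/8*1/(-30)) = -2*(-3/8 - 1/8*(-1/30)*1) = -2*(-3/8 + 1/240) = -2*(-89/240) = 89/120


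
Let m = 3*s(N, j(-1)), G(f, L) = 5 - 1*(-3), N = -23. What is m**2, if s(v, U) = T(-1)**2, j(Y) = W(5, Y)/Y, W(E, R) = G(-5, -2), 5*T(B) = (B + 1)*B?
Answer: 0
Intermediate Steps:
G(f, L) = 8 (G(f, L) = 5 + 3 = 8)
T(B) = B*(1 + B)/5 (T(B) = ((B + 1)*B)/5 = ((1 + B)*B)/5 = (B*(1 + B))/5 = B*(1 + B)/5)
W(E, R) = 8
j(Y) = 8/Y
s(v, U) = 0 (s(v, U) = ((1/5)*(-1)*(1 - 1))**2 = ((1/5)*(-1)*0)**2 = 0**2 = 0)
m = 0 (m = 3*0 = 0)
m**2 = 0**2 = 0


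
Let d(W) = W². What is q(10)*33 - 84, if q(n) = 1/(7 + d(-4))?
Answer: -1899/23 ≈ -82.565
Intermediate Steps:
q(n) = 1/23 (q(n) = 1/(7 + (-4)²) = 1/(7 + 16) = 1/23)
q(10)*33 - 84 = (1/23)*33 - 84 = 33/23 - 84 = -1899/23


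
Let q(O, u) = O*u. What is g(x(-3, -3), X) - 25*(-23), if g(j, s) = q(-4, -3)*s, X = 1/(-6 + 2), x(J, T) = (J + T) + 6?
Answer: 572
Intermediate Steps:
x(J, T) = 6 + J + T
X = -¼ (X = 1/(-4) = -¼ ≈ -0.25000)
g(j, s) = 12*s (g(j, s) = (-4*(-3))*s = 12*s)
g(x(-3, -3), X) - 25*(-23) = 12*(-¼) - 25*(-23) = -3 + 575 = 572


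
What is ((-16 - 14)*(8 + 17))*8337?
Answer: -6252750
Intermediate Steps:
((-16 - 14)*(8 + 17))*8337 = -30*25*8337 = -750*8337 = -6252750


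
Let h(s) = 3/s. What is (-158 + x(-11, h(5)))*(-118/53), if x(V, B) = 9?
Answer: 17582/53 ≈ 331.74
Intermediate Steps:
(-158 + x(-11, h(5)))*(-118/53) = (-158 + 9)*(-118/53) = -(-17582)/53 = -149*(-118/53) = 17582/53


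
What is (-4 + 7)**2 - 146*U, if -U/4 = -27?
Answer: -15759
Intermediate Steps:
U = 108 (U = -4*(-27) = 108)
(-4 + 7)**2 - 146*U = (-4 + 7)**2 - 146*108 = 3**2 - 15768 = 9 - 15768 = -15759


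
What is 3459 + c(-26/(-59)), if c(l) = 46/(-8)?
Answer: 13813/4 ≈ 3453.3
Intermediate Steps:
c(l) = -23/4 (c(l) = 46*(-⅛) = -23/4)
3459 + c(-26/(-59)) = 3459 - 23/4 = 13813/4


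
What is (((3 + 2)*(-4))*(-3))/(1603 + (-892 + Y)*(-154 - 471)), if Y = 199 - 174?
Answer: 30/271739 ≈ 0.00011040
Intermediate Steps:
Y = 25
(((3 + 2)*(-4))*(-3))/(1603 + (-892 + Y)*(-154 - 471)) = (((3 + 2)*(-4))*(-3))/(1603 + (-892 + 25)*(-154 - 471)) = ((5*(-4))*(-3))/(1603 - 867*(-625)) = (-20*(-3))/(1603 + 541875) = 60/543478 = 60*(1/543478) = 30/271739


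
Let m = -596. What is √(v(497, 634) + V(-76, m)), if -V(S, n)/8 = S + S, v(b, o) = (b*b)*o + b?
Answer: √156605419 ≈ 12514.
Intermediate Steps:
v(b, o) = b + o*b² (v(b, o) = b²*o + b = o*b² + b = b + o*b²)
V(S, n) = -16*S (V(S, n) = -8*(S + S) = -16*S)
√(v(497, 634) + V(-76, m)) = √(497*(1 + 497*634) - 16*(-76)) = √(497*(1 + 315098) + 1216) = √(497*315099 + 1216) = √(156604203 + 1216) = √156605419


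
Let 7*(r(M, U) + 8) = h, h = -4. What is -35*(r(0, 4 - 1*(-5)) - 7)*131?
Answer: 71395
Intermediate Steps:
r(M, U) = -60/7 (r(M, U) = -8 + (⅐)*(-4) = -8 - 4/7 = -60/7)
-35*(r(0, 4 - 1*(-5)) - 7)*131 = -35*(-60/7 - 7)*131 = -35*(-109)/7*131 = -35*(-109/7)*131 = 545*131 = 71395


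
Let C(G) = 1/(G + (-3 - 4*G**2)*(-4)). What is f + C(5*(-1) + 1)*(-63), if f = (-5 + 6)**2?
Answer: 67/88 ≈ 0.76136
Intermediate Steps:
C(G) = 1/(12 + G + 16*G**2) (C(G) = 1/(G + (12 + 16*G**2)) = 1/(12 + G + 16*G**2))
f = 1 (f = 1**2 = 1)
f + C(5*(-1) + 1)*(-63) = 1 - 63/(12 + (5*(-1) + 1) + 16*(5*(-1) + 1)**2) = 1 - 63/(12 + (-5 + 1) + 16*(-5 + 1)**2) = 1 - 63/(12 - 4 + 16*(-4)**2) = 1 - 63/(12 - 4 + 16*16) = 1 - 63/(12 - 4 + 256) = 1 - 63/264 = 1 + (1/264)*(-63) = 1 - 21/88 = 67/88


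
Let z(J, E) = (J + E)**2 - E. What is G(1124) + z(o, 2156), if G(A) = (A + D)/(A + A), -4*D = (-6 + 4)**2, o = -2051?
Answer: 19938635/2248 ≈ 8869.5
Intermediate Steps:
D = -1 (D = -(-6 + 4)**2/4 = -1/4*(-2)**2 = -1/4*4 = -1)
z(J, E) = (E + J)**2 - E
G(A) = (-1 + A)/(2*A) (G(A) = (A - 1)/(A + A) = (-1 + A)/((2*A)) = (-1 + A)*(1/(2*A)) = (-1 + A)/(2*A))
G(1124) + z(o, 2156) = (1/2)*(-1 + 1124)/1124 + ((2156 - 2051)**2 - 1*2156) = (1/2)*(1/1124)*1123 + (105**2 - 2156) = 1123/2248 + (11025 - 2156) = 1123/2248 + 8869 = 19938635/2248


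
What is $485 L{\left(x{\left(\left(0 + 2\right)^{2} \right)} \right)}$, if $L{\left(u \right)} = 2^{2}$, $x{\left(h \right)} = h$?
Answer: $1940$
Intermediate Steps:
$L{\left(u \right)} = 4$
$485 L{\left(x{\left(\left(0 + 2\right)^{2} \right)} \right)} = 485 \cdot 4 = 1940$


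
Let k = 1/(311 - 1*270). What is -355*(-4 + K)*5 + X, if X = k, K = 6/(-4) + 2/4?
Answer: 363876/41 ≈ 8875.0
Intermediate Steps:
K = -1 (K = 6*(-¼) + 2*(¼) = -3/2 + ½ = -1)
k = 1/41 (k = 1/(311 - 270) = 1/41 ≈ 0.024390)
X = 1/41 ≈ 0.024390
-355*(-4 + K)*5 + X = -355*(-4 - 1)*5 + 1/41 = -(-1775)*5 + 1/41 = -355*(-25) + 1/41 = 8875 + 1/41 = 363876/41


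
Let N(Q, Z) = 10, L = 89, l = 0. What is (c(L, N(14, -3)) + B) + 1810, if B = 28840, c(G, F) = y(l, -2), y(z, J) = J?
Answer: 30648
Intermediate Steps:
c(G, F) = -2
(c(L, N(14, -3)) + B) + 1810 = (-2 + 28840) + 1810 = 28838 + 1810 = 30648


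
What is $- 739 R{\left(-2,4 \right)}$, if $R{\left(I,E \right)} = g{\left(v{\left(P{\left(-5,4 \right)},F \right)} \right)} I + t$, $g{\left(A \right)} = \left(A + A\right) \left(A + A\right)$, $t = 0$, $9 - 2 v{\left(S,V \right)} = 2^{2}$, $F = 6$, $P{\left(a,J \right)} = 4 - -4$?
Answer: $36950$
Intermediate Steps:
$P{\left(a,J \right)} = 8$ ($P{\left(a,J \right)} = 4 + 4 = 8$)
$v{\left(S,V \right)} = \frac{5}{2}$ ($v{\left(S,V \right)} = \frac{9}{2} - \frac{2^{2}}{2} = \frac{9}{2} - 2 = \frac{5}{2}$)
$g{\left(A \right)} = 4 A^{2}$ ($g{\left(A \right)} = 2 A 2 A = 4 A^{2}$)
$R{\left(I,E \right)} = 25 I$ ($R{\left(I,E \right)} = 4 \left(\frac{5}{2}\right)^{2} I + 0 = 4 \cdot \frac{25}{4} I + 0 = 25 I + 0 = 25 I$)
$- 739 R{\left(-2,4 \right)} = - 739 \cdot 25 \left(-2\right) = \left(-739\right) \left(-50\right) = 36950$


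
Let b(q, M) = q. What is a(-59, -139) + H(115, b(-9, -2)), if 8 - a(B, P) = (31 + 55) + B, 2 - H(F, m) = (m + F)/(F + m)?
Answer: -18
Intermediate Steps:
H(F, m) = 1 (H(F, m) = 2 - (m + F)/(F + m) = 2 - (F + m)/(F + m) = 2 - 1*1 = 2 - 1 = 1)
a(B, P) = -78 - B (a(B, P) = 8 - ((31 + 55) + B) = 8 - (86 + B) = 8 + (-86 - B) = -78 - B)
a(-59, -139) + H(115, b(-9, -2)) = (-78 - 1*(-59)) + 1 = (-78 + 59) + 1 = -19 + 1 = -18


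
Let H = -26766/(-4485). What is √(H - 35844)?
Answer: I*√80098897710/1495 ≈ 189.31*I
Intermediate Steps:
H = 8922/1495 (H = -26766*(-1/4485) = 8922/1495 ≈ 5.9679)
√(H - 35844) = √(8922/1495 - 35844) = √(-53577858/1495) = I*√80098897710/1495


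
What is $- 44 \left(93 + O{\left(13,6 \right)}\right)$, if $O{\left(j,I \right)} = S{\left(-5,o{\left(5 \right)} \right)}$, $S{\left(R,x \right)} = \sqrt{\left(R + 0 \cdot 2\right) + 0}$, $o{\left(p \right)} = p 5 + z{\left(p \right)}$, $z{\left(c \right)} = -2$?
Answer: $-4092 - 44 i \sqrt{5} \approx -4092.0 - 98.387 i$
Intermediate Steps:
$o{\left(p \right)} = -2 + 5 p$ ($o{\left(p \right)} = p 5 - 2 = 5 p - 2 = -2 + 5 p$)
$S{\left(R,x \right)} = \sqrt{R}$ ($S{\left(R,x \right)} = \sqrt{\left(R + 0\right) + 0} = \sqrt{R + 0} = \sqrt{R}$)
$O{\left(j,I \right)} = i \sqrt{5}$ ($O{\left(j,I \right)} = \sqrt{-5} = i \sqrt{5}$)
$- 44 \left(93 + O{\left(13,6 \right)}\right) = - 44 \left(93 + i \sqrt{5}\right) = -4092 - 44 i \sqrt{5}$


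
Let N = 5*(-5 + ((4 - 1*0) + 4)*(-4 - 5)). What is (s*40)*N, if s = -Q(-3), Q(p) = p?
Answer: -46200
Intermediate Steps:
N = -385 (N = 5*(-5 + ((4 + 0) + 4)*(-9)) = 5*(-5 + (4 + 4)*(-9)) = 5*(-5 + 8*(-9)) = 5*(-5 - 72) = 5*(-77) = -385)
s = 3 (s = -1*(-3) = 3)
(s*40)*N = (3*40)*(-385) = 120*(-385) = -46200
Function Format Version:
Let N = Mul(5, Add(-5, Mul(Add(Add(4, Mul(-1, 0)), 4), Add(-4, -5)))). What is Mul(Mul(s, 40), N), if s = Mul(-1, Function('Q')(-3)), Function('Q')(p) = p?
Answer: -46200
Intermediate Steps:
N = -385 (N = Mul(5, Add(-5, Mul(Add(Add(4, 0), 4), -9))) = Mul(5, Add(-5, Mul(Add(4, 4), -9))) = Mul(5, Add(-5, Mul(8, -9))) = Mul(5, Add(-5, -72)) = Mul(5, -77) = -385)
s = 3 (s = Mul(-1, -3) = 3)
Mul(Mul(s, 40), N) = Mul(Mul(3, 40), -385) = Mul(120, -385) = -46200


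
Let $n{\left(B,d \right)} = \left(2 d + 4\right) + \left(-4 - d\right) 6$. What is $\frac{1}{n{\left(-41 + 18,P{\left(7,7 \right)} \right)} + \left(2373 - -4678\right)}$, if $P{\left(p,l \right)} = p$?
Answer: $\frac{1}{7003} \approx 0.0001428$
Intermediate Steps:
$n{\left(B,d \right)} = -20 - 4 d$ ($n{\left(B,d \right)} = \left(4 + 2 d\right) - \left(24 + 6 d\right) = -20 - 4 d$)
$\frac{1}{n{\left(-41 + 18,P{\left(7,7 \right)} \right)} + \left(2373 - -4678\right)} = \frac{1}{\left(-20 - 28\right) + \left(2373 - -4678\right)} = \frac{1}{\left(-20 - 28\right) + \left(2373 + 4678\right)} = \frac{1}{-48 + 7051} = \frac{1}{7003}$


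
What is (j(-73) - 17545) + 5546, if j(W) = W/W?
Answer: -11998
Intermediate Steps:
j(W) = 1
(j(-73) - 17545) + 5546 = (1 - 17545) + 5546 = -17544 + 5546 = -11998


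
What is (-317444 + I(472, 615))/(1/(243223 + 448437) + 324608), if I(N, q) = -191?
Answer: -219695424100/224518369281 ≈ -0.97852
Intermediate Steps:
(-317444 + I(472, 615))/(1/(243223 + 448437) + 324608) = (-317444 - 191)/(1/(243223 + 448437) + 324608) = -317635/(1/691660 + 324608) = -317635/224518369281/691660 = -317635*691660/224518369281 = -219695424100/224518369281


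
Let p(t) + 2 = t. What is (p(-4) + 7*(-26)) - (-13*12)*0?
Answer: -188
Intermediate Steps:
p(t) = -2 + t
(p(-4) + 7*(-26)) - (-13*12)*0 = ((-2 - 4) + 7*(-26)) - (-13*12)*0 = (-6 - 182) - (-156)*0 = -188 - 1*0 = -188 + 0 = -188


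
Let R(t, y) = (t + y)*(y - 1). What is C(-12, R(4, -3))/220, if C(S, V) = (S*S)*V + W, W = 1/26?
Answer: -2995/1144 ≈ -2.6180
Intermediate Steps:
W = 1/26 ≈ 0.038462
R(t, y) = (-1 + y)*(t + y) (R(t, y) = (t + y)*(-1 + y) = (-1 + y)*(t + y))
C(S, V) = 1/26 + V*S² (C(S, V) = (S*S)*V + 1/26 = S²*V + 1/26 = V*S² + 1/26 = 1/26 + V*S²)
C(-12, R(4, -3))/220 = (1/26 + ((-3)² - 1*4 - 1*(-3) + 4*(-3))*(-12)²)/220 = (1/26 + (9 - 4 + 3 - 12)*144)*(1/220) = (1/26 - 4*144)*(1/220) = (1/26 - 576)*(1/220) = -14975/26*1/220 = -2995/1144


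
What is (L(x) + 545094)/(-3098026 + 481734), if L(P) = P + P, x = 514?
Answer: -273061/1308146 ≈ -0.20874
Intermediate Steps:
L(P) = 2*P
(L(x) + 545094)/(-3098026 + 481734) = (2*514 + 545094)/(-3098026 + 481734) = (1028 + 545094)/(-2616292) = 546122*(-1/2616292) = -273061/1308146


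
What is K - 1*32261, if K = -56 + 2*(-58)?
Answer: -32433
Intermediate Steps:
K = -172 (K = -56 - 116 = -172)
K - 1*32261 = -172 - 1*32261 = -172 - 32261 = -32433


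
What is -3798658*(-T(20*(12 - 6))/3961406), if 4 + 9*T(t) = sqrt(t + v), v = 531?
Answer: -7597316/17826327 + 1899329*sqrt(651)/17826327 ≈ 2.2923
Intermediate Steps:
T(t) = -4/9 + sqrt(531 + t)/9 (T(t) = -4/9 + sqrt(t + 531)/9 = -4/9 + sqrt(531 + t)/9)
-3798658*(-T(20*(12 - 6))/3961406) = -(7597316/17826327 - 1899329*sqrt(531 + 20*(12 - 6))/17826327) = -(7597316/17826327 - 1899329*sqrt(531 + 20*6)/17826327) = -(7597316/17826327 - 1899329*sqrt(531 + 120)/17826327) = -(7597316/17826327 - 1899329*sqrt(651)/17826327) = -3798658*(2/17826327 - sqrt(651)/35652654) = -7597316/17826327 + 1899329*sqrt(651)/17826327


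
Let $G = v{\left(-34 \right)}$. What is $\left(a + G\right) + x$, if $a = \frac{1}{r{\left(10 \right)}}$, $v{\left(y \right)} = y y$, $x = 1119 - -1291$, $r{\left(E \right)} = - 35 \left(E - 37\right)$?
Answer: $\frac{3369871}{945} \approx 3566.0$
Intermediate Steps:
$r{\left(E \right)} = 1295 - 35 E$ ($r{\left(E \right)} = - 35 \left(-37 + E\right) = 1295 - 35 E$)
$x = 2410$ ($x = 1119 + 1291 = 2410$)
$v{\left(y \right)} = y^{2}$
$G = 1156$ ($G = \left(-34\right)^{2} = 1156$)
$a = \frac{1}{945}$ ($a = \frac{1}{1295 - 350} = \frac{1}{945} \approx 0.0010582$)
$\left(a + G\right) + x = \left(\frac{1}{945} + 1156\right) + 2410 = \frac{1092421}{945} + 2410 = \frac{3369871}{945}$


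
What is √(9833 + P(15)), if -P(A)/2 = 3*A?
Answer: √9743 ≈ 98.707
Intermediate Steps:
P(A) = -6*A
√(9833 + P(15)) = √(9833 - 6*15) = √(9833 - 90) = √9743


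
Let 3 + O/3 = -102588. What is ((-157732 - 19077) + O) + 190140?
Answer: -294442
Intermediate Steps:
O = -307773 (O = -9 + 3*(-102588) = -9 - 307764 = -307773)
((-157732 - 19077) + O) + 190140 = ((-157732 - 19077) - 307773) + 190140 = (-176809 - 307773) + 190140 = -484582 + 190140 = -294442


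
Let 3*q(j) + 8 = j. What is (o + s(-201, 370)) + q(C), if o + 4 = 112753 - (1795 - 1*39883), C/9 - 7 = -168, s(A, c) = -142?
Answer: 450628/3 ≈ 1.5021e+5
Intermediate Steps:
C = -1449 (C = 63 + 9*(-168) = 63 - 1512 = -1449)
q(j) = -8/3 + j/3
o = 150837 (o = -4 + (112753 - (1795 - 1*39883)) = -4 + (112753 - (1795 - 39883)) = -4 + (112753 - 1*(-38088)) = -4 + (112753 + 38088) = -4 + 150841 = 150837)
(o + s(-201, 370)) + q(C) = (150837 - 142) + (-8/3 + (⅓)*(-1449)) = 150695 + (-8/3 - 483) = 150695 - 1457/3 = 450628/3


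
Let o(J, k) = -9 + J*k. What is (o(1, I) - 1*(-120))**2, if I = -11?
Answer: 10000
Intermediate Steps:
(o(1, I) - 1*(-120))**2 = ((-9 + 1*(-11)) - 1*(-120))**2 = ((-9 - 11) + 120)**2 = (-20 + 120)**2 = 100**2 = 10000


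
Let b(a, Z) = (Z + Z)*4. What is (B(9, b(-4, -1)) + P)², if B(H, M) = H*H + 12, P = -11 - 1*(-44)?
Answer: 15876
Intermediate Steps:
P = 33 (P = -11 + 44 = 33)
b(a, Z) = 8*Z (b(a, Z) = (2*Z)*4 = 8*Z)
B(H, M) = 12 + H² (B(H, M) = H² + 12 = 12 + H²)
(B(9, b(-4, -1)) + P)² = ((12 + 9²) + 33)² = ((12 + 81) + 33)² = (93 + 33)² = 126² = 15876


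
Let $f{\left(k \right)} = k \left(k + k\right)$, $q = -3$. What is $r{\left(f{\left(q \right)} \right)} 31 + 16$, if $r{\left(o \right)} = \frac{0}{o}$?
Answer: $16$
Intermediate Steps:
$f{\left(k \right)} = 2 k^{2}$ ($f{\left(k \right)} = k 2 k = 2 k^{2}$)
$r{\left(o \right)} = 0$
$r{\left(f{\left(q \right)} \right)} 31 + 16 = 0 \cdot 31 + 16 = 0 + 16 = 16$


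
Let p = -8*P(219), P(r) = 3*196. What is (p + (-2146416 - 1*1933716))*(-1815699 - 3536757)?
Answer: 21863904957216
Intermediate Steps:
P(r) = 588
p = -4704 (p = -8*588 = -4704)
(p + (-2146416 - 1*1933716))*(-1815699 - 3536757) = (-4704 + (-2146416 - 1*1933716))*(-1815699 - 3536757) = (-4704 + (-2146416 - 1933716))*(-5352456) = (-4704 - 4080132)*(-5352456) = -4084836*(-5352456) = 21863904957216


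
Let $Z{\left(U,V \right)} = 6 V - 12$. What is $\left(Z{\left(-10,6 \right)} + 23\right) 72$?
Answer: $3384$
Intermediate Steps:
$Z{\left(U,V \right)} = -12 + 6 V$
$\left(Z{\left(-10,6 \right)} + 23\right) 72 = \left(\left(-12 + 6 \cdot 6\right) + 23\right) 72 = \left(\left(-12 + 36\right) + 23\right) 72 = \left(24 + 23\right) 72 = 47 \cdot 72 = 3384$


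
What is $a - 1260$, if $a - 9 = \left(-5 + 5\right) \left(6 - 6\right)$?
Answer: $-1251$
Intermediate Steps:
$a = 9$ ($a = 9 + \left(-5 + 5\right) \left(6 - 6\right) = 9 + 0 \cdot 0 = 9 + 0 = 9$)
$a - 1260 = 9 - 1260 = -1251$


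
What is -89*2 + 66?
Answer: -112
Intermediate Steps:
-89*2 + 66 = -178 + 66 = -112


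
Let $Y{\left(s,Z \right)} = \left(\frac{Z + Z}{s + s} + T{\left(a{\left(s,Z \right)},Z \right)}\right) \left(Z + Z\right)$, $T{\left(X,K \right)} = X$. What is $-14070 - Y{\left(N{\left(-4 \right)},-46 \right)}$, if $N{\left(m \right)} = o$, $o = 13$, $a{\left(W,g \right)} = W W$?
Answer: $\frac{14982}{13} \approx 1152.5$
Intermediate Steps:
$a{\left(W,g \right)} = W^{2}$
$N{\left(m \right)} = 13$
$Y{\left(s,Z \right)} = 2 Z \left(s^{2} + \frac{Z}{s}\right)$ ($Y{\left(s,Z \right)} = \left(\frac{Z + Z}{s + s} + s^{2}\right) \left(Z + Z\right) = \left(\frac{2 Z}{2 s} + s^{2}\right) 2 Z = \left(2 Z \frac{1}{2 s} + s^{2}\right) 2 Z = \left(\frac{Z}{s} + s^{2}\right) 2 Z = \left(s^{2} + \frac{Z}{s}\right) 2 Z = 2 Z \left(s^{2} + \frac{Z}{s}\right)$)
$-14070 - Y{\left(N{\left(-4 \right)},-46 \right)} = -14070 - 2 \left(-46\right) \frac{1}{13} \left(-46 + 13^{3}\right) = -14070 - 2 \left(-46\right) \frac{1}{13} \left(-46 + 2197\right) = -14070 - 2 \left(-46\right) \frac{1}{13} \cdot 2151 = -14070 - - \frac{197892}{13} = -14070 + \frac{197892}{13} = \frac{14982}{13}$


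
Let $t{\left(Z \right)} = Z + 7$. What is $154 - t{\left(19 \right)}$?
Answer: $128$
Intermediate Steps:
$t{\left(Z \right)} = 7 + Z$
$154 - t{\left(19 \right)} = 154 - \left(7 + 19\right) = 154 - 26 = 128$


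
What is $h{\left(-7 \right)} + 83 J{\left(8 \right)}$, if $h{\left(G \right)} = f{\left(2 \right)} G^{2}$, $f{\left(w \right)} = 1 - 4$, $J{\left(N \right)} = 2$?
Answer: $19$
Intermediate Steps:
$f{\left(w \right)} = -3$
$h{\left(G \right)} = - 3 G^{2}$
$h{\left(-7 \right)} + 83 J{\left(8 \right)} = - 3 \left(-7\right)^{2} + 83 \cdot 2 = \left(-3\right) 49 + 166 = -147 + 166 = 19$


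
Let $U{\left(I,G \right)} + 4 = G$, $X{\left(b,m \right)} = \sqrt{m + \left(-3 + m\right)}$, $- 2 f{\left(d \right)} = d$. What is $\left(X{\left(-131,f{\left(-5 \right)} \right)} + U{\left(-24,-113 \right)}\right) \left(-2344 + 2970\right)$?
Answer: $-73242 + 626 \sqrt{2} \approx -72357.0$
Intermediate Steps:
$f{\left(d \right)} = - \frac{d}{2}$
$X{\left(b,m \right)} = \sqrt{-3 + 2 m}$
$U{\left(I,G \right)} = -4 + G$
$\left(X{\left(-131,f{\left(-5 \right)} \right)} + U{\left(-24,-113 \right)}\right) \left(-2344 + 2970\right) = \left(\sqrt{-3 + 2 \left(\left(- \frac{1}{2}\right) \left(-5\right)\right)} - 117\right) \left(-2344 + 2970\right) = \left(\sqrt{-3 + 2 \cdot \frac{5}{2}} - 117\right) 626 = \left(\sqrt{-3 + 5} - 117\right) 626 = \left(\sqrt{2} - 117\right) 626 = \left(-117 + \sqrt{2}\right) 626 = -73242 + 626 \sqrt{2}$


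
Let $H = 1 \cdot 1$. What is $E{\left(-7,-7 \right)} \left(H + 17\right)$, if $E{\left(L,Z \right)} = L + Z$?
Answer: $-252$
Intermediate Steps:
$H = 1$
$E{\left(-7,-7 \right)} \left(H + 17\right) = \left(-7 - 7\right) \left(1 + 17\right) = \left(-14\right) 18 = -252$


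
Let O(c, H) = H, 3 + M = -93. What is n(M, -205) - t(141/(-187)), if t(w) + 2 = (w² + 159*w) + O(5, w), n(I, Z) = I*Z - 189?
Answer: 685849556/34969 ≈ 19613.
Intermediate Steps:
M = -96 (M = -3 - 93 = -96)
n(I, Z) = -189 + I*Z
t(w) = -2 + w² + 160*w (t(w) = -2 + ((w² + 159*w) + w) = -2 + (w² + 160*w) = -2 + w² + 160*w)
n(M, -205) - t(141/(-187)) = (-189 - 96*(-205)) - (-2 + (141/(-187))² + 160*(141/(-187))) = (-189 + 19680) - (-2 + (141*(-1/187))² + 160*(141*(-1/187))) = 19491 - (-2 + (-141/187)² + 160*(-141/187)) = 19491 - (-2 + 19881/34969 - 22560/187) = 19491 - 1*(-4268777/34969) = 19491 + 4268777/34969 = 685849556/34969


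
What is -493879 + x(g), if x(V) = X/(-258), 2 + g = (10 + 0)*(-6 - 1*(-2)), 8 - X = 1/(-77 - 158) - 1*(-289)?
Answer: -14971908868/30315 ≈ -4.9388e+5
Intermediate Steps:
X = -66034/235 (X = 8 - (1/(-77 - 158) - 1*(-289)) = 8 - (1/(-235) + 289) = 8 - (-1/235 + 289) = 8 - 1*67914/235 = 8 - 67914/235 = -66034/235 ≈ -281.00)
g = -42 (g = -2 + (10 + 0)*(-6 - 1*(-2)) = -2 + 10*(-6 + 2) = -2 + 10*(-4) = -2 - 40 = -42)
x(V) = 33017/30315 (x(V) = -66034/235/(-258) = -66034/235*(-1/258) = 33017/30315)
-493879 + x(g) = -493879 + 33017/30315 = -14971908868/30315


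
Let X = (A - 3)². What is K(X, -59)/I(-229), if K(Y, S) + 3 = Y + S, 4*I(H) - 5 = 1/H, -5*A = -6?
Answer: -25877/550 ≈ -47.049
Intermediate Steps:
A = 6/5 (A = -⅕*(-6) = 6/5 ≈ 1.2000)
I(H) = 5/4 + 1/(4*H)
X = 81/25 (X = (6/5 - 3)² = (-9/5)² = 81/25 ≈ 3.2400)
K(Y, S) = -3 + S + Y (K(Y, S) = -3 + (Y + S) = -3 + (S + Y) = -3 + S + Y)
K(X, -59)/I(-229) = (-3 - 59 + 81/25)/(((¼)*(1 + 5*(-229))/(-229))) = -1469*(-916/(1 - 1145))/25 = -1469/(25*((¼)*(-1/229)*(-1144))) = -1469/(25*286/229) = -1469/25*229/286 = -25877/550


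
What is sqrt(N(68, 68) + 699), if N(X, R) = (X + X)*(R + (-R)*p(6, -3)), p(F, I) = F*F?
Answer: I*sqrt(322981) ≈ 568.31*I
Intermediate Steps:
p(F, I) = F**2
N(X, R) = -70*R*X (N(X, R) = (X + X)*(R - R*6**2) = (2*X)*(R - R*36) = (2*X)*(R - 36*R) = (2*X)*(-35*R) = -70*R*X)
sqrt(N(68, 68) + 699) = sqrt(-70*68*68 + 699) = sqrt(-323680 + 699) = sqrt(-322981) = I*sqrt(322981)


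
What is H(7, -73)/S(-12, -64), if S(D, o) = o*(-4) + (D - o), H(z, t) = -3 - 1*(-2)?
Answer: -1/308 ≈ -0.0032468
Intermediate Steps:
H(z, t) = -1 (H(z, t) = -3 + 2 = -1)
S(D, o) = D - 5*o (S(D, o) = -4*o + (D - o) = D - 5*o)
H(7, -73)/S(-12, -64) = -1/(-12 - 5*(-64)) = -1/(-12 + 320) = -1/308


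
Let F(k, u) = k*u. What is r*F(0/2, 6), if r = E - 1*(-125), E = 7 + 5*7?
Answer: 0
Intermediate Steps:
E = 42 (E = 7 + 35 = 42)
r = 167 (r = 42 - 1*(-125) = 42 + 125 = 167)
r*F(0/2, 6) = 167*((0/2)*6) = 167*((0*(1/2))*6) = 167*(0*6) = 167*0 = 0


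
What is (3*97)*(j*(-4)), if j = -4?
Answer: 4656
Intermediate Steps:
(3*97)*(j*(-4)) = (3*97)*(-4*(-4)) = 291*16 = 4656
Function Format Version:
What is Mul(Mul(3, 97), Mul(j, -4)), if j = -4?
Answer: 4656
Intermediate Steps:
Mul(Mul(3, 97), Mul(j, -4)) = Mul(Mul(3, 97), Mul(-4, -4)) = Mul(291, 16) = 4656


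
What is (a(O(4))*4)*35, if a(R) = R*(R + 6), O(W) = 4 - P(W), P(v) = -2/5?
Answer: 32032/5 ≈ 6406.4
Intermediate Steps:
P(v) = -2/5 (P(v) = -2*1/5 = -2/5)
O(W) = 22/5 (O(W) = 4 - 1*(-2/5) = 4 + 2/5 = 22/5)
a(R) = R*(6 + R)
(a(O(4))*4)*35 = ((22*(6 + 22/5)/5)*4)*35 = (((22/5)*(52/5))*4)*35 = ((1144/25)*4)*35 = (4576/25)*35 = 32032/5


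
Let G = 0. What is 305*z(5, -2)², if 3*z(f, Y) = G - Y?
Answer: 1220/9 ≈ 135.56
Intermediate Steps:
z(f, Y) = -Y/3 (z(f, Y) = (0 - Y)/3 = (-Y)/3 = -Y/3)
305*z(5, -2)² = 305*(-⅓*(-2))² = 305*(⅔)² = 305*(4/9) = 1220/9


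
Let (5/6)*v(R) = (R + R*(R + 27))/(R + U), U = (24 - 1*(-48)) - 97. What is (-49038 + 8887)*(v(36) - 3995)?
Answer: 8267131051/55 ≈ 1.5031e+8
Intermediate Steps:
U = -25 (U = (24 + 48) - 97 = 72 - 97 = -25)
v(R) = 6*(R + R*(27 + R))/(5*(-25 + R)) (v(R) = 6*((R + R*(R + 27))/(R - 25))/5 = 6*((R + R*(27 + R))/(-25 + R))/5 = 6*(R + R*(27 + R))/(5*(-25 + R)))
(-49038 + 8887)*(v(36) - 3995) = (-49038 + 8887)*((6/5)*36*(28 + 36)/(-25 + 36) - 3995) = -40151*((6/5)*36*64/11 - 3995) = -40151*((6/5)*36*(1/11)*64 - 3995) = -40151*(13824/55 - 3995) = -40151*(-205901/55) = 8267131051/55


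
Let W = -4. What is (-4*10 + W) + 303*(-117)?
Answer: -35495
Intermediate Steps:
(-4*10 + W) + 303*(-117) = (-4*10 - 4) + 303*(-117) = (-40 - 4) - 35451 = -44 - 35451 = -35495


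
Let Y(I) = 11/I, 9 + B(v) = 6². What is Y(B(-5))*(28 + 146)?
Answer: 638/9 ≈ 70.889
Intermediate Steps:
B(v) = 27 (B(v) = -9 + 6² = -9 + 36 = 27)
Y(B(-5))*(28 + 146) = (11/27)*(28 + 146) = (11*(1/27))*174 = (11/27)*174 = 638/9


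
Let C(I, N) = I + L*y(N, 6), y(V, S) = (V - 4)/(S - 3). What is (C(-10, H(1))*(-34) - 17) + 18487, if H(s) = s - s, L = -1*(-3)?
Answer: 18946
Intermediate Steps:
L = 3
y(V, S) = (-4 + V)/(-3 + S)
H(s) = 0
C(I, N) = -4 + I + N (C(I, N) = I + 3*((-4 + N)/(-3 + 6)) = I + 3*((-4 + N)/3) = I + 3*(-4/3 + N/3) = I + (-4 + N) = -4 + I + N)
(C(-10, H(1))*(-34) - 17) + 18487 = ((-4 - 10 + 0)*(-34) - 17) + 18487 = (-14*(-34) - 17) + 18487 = (476 - 17) + 18487 = 459 + 18487 = 18946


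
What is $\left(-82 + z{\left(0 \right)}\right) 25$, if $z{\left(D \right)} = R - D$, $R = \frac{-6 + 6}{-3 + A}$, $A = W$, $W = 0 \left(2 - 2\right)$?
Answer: $-2050$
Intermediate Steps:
$W = 0$ ($W = 0 \cdot 0 = 0$)
$A = 0$
$R = 0$ ($R = \frac{-6 + 6}{-3 + 0} = \frac{0}{-3} = 0 \left(- \frac{1}{3}\right) = 0$)
$z{\left(D \right)} = - D$ ($z{\left(D \right)} = 0 - D = - D$)
$\left(-82 + z{\left(0 \right)}\right) 25 = \left(-82 - 0\right) 25 = \left(-82 + 0\right) 25 = \left(-82\right) 25 = -2050$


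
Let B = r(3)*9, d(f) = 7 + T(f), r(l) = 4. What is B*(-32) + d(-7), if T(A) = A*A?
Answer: -1096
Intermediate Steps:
T(A) = A²
d(f) = 7 + f²
B = 36 (B = 4*9 = 36)
B*(-32) + d(-7) = 36*(-32) + (7 + (-7)²) = -1152 + (7 + 49) = -1152 + 56 = -1096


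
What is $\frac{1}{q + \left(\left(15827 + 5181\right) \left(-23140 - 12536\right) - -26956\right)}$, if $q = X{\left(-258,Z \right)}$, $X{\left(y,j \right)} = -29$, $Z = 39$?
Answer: $- \frac{1}{749454481} \approx -1.3343 \cdot 10^{-9}$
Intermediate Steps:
$q = -29$
$\frac{1}{q + \left(\left(15827 + 5181\right) \left(-23140 - 12536\right) - -26956\right)} = \frac{1}{-29 + \left(\left(15827 + 5181\right) \left(-23140 - 12536\right) - -26956\right)} = \frac{1}{-29 + \left(21008 \left(-35676\right) + 26956\right)} = \frac{1}{-29 + \left(-749481408 + 26956\right)} = \frac{1}{-29 - 749454452} = \frac{1}{-749454481} = - \frac{1}{749454481}$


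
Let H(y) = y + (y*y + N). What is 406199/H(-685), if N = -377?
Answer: 406199/468163 ≈ 0.86764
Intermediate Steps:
H(y) = -377 + y + y² (H(y) = y + (y*y - 377) = y + (y² - 377) = y + (-377 + y²) = -377 + y + y²)
406199/H(-685) = 406199/(-377 - 685 + (-685)²) = 406199/(-377 - 685 + 469225) = 406199/468163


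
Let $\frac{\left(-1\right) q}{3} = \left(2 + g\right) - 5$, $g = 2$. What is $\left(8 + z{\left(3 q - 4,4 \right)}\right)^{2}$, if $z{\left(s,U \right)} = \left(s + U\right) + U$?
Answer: $441$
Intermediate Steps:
$q = 3$ ($q = - 3 \left(\left(2 + 2\right) - 5\right) = - 3 \left(4 - 5\right) = \left(-3\right) \left(-1\right) = 3$)
$z{\left(s,U \right)} = s + 2 U$ ($z{\left(s,U \right)} = \left(U + s\right) + U = s + 2 U$)
$\left(8 + z{\left(3 q - 4,4 \right)}\right)^{2} = \left(8 + \left(\left(3 \cdot 3 - 4\right) + 2 \cdot 4\right)\right)^{2} = \left(8 + \left(\left(9 - 4\right) + 8\right)\right)^{2} = \left(8 + \left(5 + 8\right)\right)^{2} = \left(8 + 13\right)^{2} = 21^{2} = 441$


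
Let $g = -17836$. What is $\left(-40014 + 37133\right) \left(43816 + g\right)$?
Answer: $-74848380$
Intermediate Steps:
$\left(-40014 + 37133\right) \left(43816 + g\right) = \left(-40014 + 37133\right) \left(43816 - 17836\right) = \left(-2881\right) 25980 = -74848380$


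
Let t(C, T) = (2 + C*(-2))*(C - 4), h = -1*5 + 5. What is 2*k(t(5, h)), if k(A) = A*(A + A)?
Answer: 256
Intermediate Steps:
h = 0 (h = -5 + 5 = 0)
t(C, T) = (-4 + C)*(2 - 2*C) (t(C, T) = (2 - 2*C)*(-4 + C) = (-4 + C)*(2 - 2*C))
k(A) = 2*A**2 (k(A) = A*(2*A) = 2*A**2)
2*k(t(5, h)) = 2*(2*(-8 - 2*5**2 + 10*5)**2) = 2*(2*(-8 - 2*25 + 50)**2) = 2*(2*(-8 - 50 + 50)**2) = 2*(2*(-8)**2) = 2*(2*64) = 2*128 = 256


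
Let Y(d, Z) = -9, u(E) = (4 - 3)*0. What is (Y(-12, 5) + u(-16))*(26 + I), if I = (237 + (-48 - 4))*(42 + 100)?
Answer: -236664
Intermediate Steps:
u(E) = 0 (u(E) = 1*0 = 0)
I = 26270 (I = (237 - 52)*142 = 185*142 = 26270)
(Y(-12, 5) + u(-16))*(26 + I) = (-9 + 0)*(26 + 26270) = -9*26296 = -236664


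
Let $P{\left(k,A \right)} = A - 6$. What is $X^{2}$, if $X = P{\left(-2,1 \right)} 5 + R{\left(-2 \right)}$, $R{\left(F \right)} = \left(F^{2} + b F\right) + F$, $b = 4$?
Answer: $961$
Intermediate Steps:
$P{\left(k,A \right)} = -6 + A$ ($P{\left(k,A \right)} = A - 6 = -6 + A$)
$R{\left(F \right)} = F^{2} + 5 F$ ($R{\left(F \right)} = \left(F^{2} + 4 F\right) + F = F^{2} + 5 F$)
$X = -31$ ($X = \left(-6 + 1\right) 5 - 2 \left(5 - 2\right) = \left(-5\right) 5 - 6 = -25 - 6 = -31$)
$X^{2} = \left(-31\right)^{2} = 961$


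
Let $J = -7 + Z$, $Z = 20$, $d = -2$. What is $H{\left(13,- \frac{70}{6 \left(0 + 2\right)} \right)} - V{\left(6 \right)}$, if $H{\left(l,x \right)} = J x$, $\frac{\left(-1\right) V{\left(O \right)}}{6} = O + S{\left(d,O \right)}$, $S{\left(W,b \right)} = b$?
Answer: $- \frac{23}{6} \approx -3.8333$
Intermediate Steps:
$V{\left(O \right)} = - 12 O$ ($V{\left(O \right)} = - 6 \left(O + O\right) = - 6 \cdot 2 O = - 12 O$)
$J = 13$ ($J = -7 + 20 = 13$)
$H{\left(l,x \right)} = 13 x$
$H{\left(13,- \frac{70}{6 \left(0 + 2\right)} \right)} - V{\left(6 \right)} = 13 \left(- \frac{70}{6 \left(0 + 2\right)}\right) - \left(-12\right) 6 = 13 \left(- \frac{70}{6 \cdot 2}\right) - -72 = 13 \left(- \frac{70}{12}\right) + 72 = 13 \left(\left(-70\right) \frac{1}{12}\right) + 72 = 13 \left(- \frac{35}{6}\right) + 72 = - \frac{455}{6} + 72 = - \frac{23}{6}$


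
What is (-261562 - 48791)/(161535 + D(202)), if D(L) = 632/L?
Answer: -31345653/16315351 ≈ -1.9212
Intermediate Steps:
(-261562 - 48791)/(161535 + D(202)) = (-261562 - 48791)/(161535 + 632/202) = -310353/(161535 + 632*(1/202)) = -310353/(161535 + 316/101) = -310353/16315351/101 = -310353*101/16315351 = -31345653/16315351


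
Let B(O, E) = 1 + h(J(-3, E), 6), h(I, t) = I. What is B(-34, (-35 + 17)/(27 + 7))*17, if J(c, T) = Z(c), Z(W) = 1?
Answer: 34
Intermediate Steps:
J(c, T) = 1
B(O, E) = 2 (B(O, E) = 1 + 1 = 2)
B(-34, (-35 + 17)/(27 + 7))*17 = 2*17 = 34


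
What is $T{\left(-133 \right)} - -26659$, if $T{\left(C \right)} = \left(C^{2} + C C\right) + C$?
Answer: $61904$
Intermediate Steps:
$T{\left(C \right)} = C + 2 C^{2}$ ($T{\left(C \right)} = \left(C^{2} + C^{2}\right) + C = 2 C^{2} + C = C + 2 C^{2}$)
$T{\left(-133 \right)} - -26659 = - 133 \left(1 + 2 \left(-133\right)\right) - -26659 = - 133 \left(1 - 266\right) + 26659 = \left(-133\right) \left(-265\right) + 26659 = 35245 + 26659 = 61904$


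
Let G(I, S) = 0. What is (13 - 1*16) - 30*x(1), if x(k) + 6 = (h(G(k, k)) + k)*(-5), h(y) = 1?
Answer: 477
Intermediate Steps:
x(k) = -11 - 5*k (x(k) = -6 + (1 + k)*(-5) = -6 + (-5 - 5*k) = -11 - 5*k)
(13 - 1*16) - 30*x(1) = (13 - 1*16) - 30*(-11 - 5*1) = (13 - 16) - 30*(-11 - 5) = -3 - 30*(-16) = -3 + 480 = 477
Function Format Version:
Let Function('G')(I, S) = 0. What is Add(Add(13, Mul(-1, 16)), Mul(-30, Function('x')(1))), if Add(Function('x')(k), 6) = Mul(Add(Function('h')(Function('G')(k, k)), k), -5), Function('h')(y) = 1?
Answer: 477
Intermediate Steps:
Function('x')(k) = Add(-11, Mul(-5, k)) (Function('x')(k) = Add(-6, Mul(Add(1, k), -5)) = Add(-6, Add(-5, Mul(-5, k))) = Add(-11, Mul(-5, k)))
Add(Add(13, Mul(-1, 16)), Mul(-30, Function('x')(1))) = Add(Add(13, Mul(-1, 16)), Mul(-30, Add(-11, Mul(-5, 1)))) = Add(Add(13, -16), Mul(-30, Add(-11, -5))) = Add(-3, Mul(-30, -16)) = Add(-3, 480) = 477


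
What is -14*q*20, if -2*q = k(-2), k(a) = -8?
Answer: -1120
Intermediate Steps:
q = 4 (q = -½*(-8) = 4)
-14*q*20 = -14*4*20 = -56*20 = -1120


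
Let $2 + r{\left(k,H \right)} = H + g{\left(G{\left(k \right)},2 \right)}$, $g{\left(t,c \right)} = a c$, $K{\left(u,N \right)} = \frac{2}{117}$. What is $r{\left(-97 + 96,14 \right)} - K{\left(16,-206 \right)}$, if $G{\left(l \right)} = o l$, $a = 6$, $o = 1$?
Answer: $\frac{2806}{117} \approx 23.983$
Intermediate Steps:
$K{\left(u,N \right)} = \frac{2}{117}$ ($K{\left(u,N \right)} = 2 \cdot \frac{1}{117} = \frac{2}{117}$)
$G{\left(l \right)} = l$ ($G{\left(l \right)} = 1 l = l$)
$g{\left(t,c \right)} = 6 c$
$r{\left(k,H \right)} = 10 + H$ ($r{\left(k,H \right)} = -2 + \left(H + 6 \cdot 2\right) = -2 + \left(H + 12\right) = -2 + \left(12 + H\right) = 10 + H$)
$r{\left(-97 + 96,14 \right)} - K{\left(16,-206 \right)} = \left(10 + 14\right) - \frac{2}{117} = 24 - \frac{2}{117} = \frac{2806}{117}$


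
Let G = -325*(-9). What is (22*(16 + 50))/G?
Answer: 484/975 ≈ 0.49641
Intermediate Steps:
G = 2925
(22*(16 + 50))/G = (22*(16 + 50))/2925 = (22*66)*(1/2925) = 1452*(1/2925) = 484/975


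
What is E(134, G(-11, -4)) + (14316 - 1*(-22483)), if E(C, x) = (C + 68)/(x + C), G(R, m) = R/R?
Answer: 4968067/135 ≈ 36801.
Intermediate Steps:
G(R, m) = 1
E(C, x) = (68 + C)/(C + x)
E(134, G(-11, -4)) + (14316 - 1*(-22483)) = (68 + 134)/(134 + 1) + (14316 - 1*(-22483)) = 202/135 + (14316 + 22483) = (1/135)*202 + 36799 = 202/135 + 36799 = 4968067/135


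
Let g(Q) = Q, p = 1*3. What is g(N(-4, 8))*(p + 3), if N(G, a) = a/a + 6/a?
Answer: 21/2 ≈ 10.500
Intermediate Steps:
p = 3
N(G, a) = 1 + 6/a
g(N(-4, 8))*(p + 3) = ((6 + 8)/8)*(3 + 3) = ((⅛)*14)*6 = (7/4)*6 = 21/2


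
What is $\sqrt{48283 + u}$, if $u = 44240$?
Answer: $\sqrt{92523} \approx 304.18$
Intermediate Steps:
$\sqrt{48283 + u} = \sqrt{48283 + 44240} = \sqrt{92523}$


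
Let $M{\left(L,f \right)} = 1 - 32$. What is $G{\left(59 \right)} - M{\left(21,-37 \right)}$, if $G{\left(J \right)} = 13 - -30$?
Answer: $74$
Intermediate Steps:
$M{\left(L,f \right)} = -31$
$G{\left(J \right)} = 43$ ($G{\left(J \right)} = 13 + 30 = 43$)
$G{\left(59 \right)} - M{\left(21,-37 \right)} = 43 - -31 = 43 + 31 = 74$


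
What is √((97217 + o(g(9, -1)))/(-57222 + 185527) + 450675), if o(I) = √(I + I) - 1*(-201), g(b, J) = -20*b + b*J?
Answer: √(7419102327258365 + 384915*I*√42)/128305 ≈ 671.32 + 1.1286e-7*I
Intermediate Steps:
g(b, J) = -20*b + J*b
o(I) = 201 + √2*√I (o(I) = √(2*I) + 201 = √2*√I + 201 = 201 + √2*√I)
√((97217 + o(g(9, -1)))/(-57222 + 185527) + 450675) = √((97217 + (201 + √2*√(9*(-20 - 1))))/(-57222 + 185527) + 450675) = √((97217 + (201 + √2*√(9*(-21))))/128305 + 450675) = √((97217 + (201 + √2*√(-189)))*(1/128305) + 450675) = √((97217 + (201 + √2*(3*I*√21)))*(1/128305) + 450675) = √((97217 + (201 + 3*I*√42))*(1/128305) + 450675) = √((97418 + 3*I*√42)*(1/128305) + 450675) = √((1454/1915 + 3*I*√42/128305) + 450675) = √(863044079/1915 + 3*I*√42/128305)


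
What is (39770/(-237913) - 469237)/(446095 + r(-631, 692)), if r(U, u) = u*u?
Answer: -111637622151/220059770567 ≈ -0.50731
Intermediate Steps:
r(U, u) = u²
(39770/(-237913) - 469237)/(446095 + r(-631, 692)) = (39770/(-237913) - 469237)/(446095 + 692²) = (39770*(-1/237913) - 469237)/(446095 + 478864) = (-39770/237913 - 469237)/924959 = -111637622151/237913*1/924959 = -111637622151/220059770567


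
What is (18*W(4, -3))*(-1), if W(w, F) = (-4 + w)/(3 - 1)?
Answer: 0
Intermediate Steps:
W(w, F) = -2 + w/2 (W(w, F) = (-4 + w)/2 = (-4 + w)*(1/2) = -2 + w/2)
(18*W(4, -3))*(-1) = (18*(-2 + (1/2)*4))*(-1) = (18*(-2 + 2))*(-1) = (18*0)*(-1) = 0*(-1) = 0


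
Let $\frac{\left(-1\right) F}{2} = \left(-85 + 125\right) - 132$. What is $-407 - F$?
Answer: $-591$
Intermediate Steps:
$F = 184$ ($F = - 2 \left(\left(-85 + 125\right) - 132\right) = - 2 \left(40 - 132\right) = \left(-2\right) \left(-92\right) = 184$)
$-407 - F = -407 - 184 = -591$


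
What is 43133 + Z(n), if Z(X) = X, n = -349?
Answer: 42784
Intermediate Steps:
43133 + Z(n) = 43133 - 349 = 42784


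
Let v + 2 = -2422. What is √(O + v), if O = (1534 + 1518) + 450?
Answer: 7*√22 ≈ 32.833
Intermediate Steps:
v = -2424 (v = -2 - 2422 = -2424)
O = 3502 (O = 3052 + 450 = 3502)
√(O + v) = √(3502 - 2424) = √1078 = 7*√22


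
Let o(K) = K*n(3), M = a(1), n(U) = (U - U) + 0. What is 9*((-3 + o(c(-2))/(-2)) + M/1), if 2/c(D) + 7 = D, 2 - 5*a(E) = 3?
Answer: -144/5 ≈ -28.800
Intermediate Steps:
a(E) = -⅕ (a(E) = ⅖ - ⅕*3 = ⅖ - ⅗ = -⅕)
n(U) = 0 (n(U) = 0 + 0 = 0)
c(D) = 2/(-7 + D)
M = -⅕ ≈ -0.20000
o(K) = 0 (o(K) = K*0 = 0)
9*((-3 + o(c(-2))/(-2)) + M/1) = 9*((-3 + 0/(-2)) - ⅕/1) = 9*((-3 + 0*(-½)) - ⅕*1) = 9*((-3 + 0) - ⅕) = 9*(-3 - ⅕) = 9*(-16/5) = -144/5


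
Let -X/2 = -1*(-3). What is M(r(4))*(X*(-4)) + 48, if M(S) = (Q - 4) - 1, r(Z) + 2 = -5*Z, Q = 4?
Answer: 24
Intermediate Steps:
r(Z) = -2 - 5*Z
M(S) = -1 (M(S) = (4 - 4) - 1 = 0 - 1 = -1)
X = -6 (X = -(-2)*(-3) = -2*3 = -6)
M(r(4))*(X*(-4)) + 48 = -(-6)*(-4) + 48 = -1*24 + 48 = -24 + 48 = 24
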